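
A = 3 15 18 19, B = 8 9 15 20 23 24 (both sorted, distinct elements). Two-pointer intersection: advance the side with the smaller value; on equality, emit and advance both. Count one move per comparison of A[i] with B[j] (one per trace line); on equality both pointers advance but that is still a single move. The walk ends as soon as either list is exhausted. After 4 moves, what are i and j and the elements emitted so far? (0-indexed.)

i=0 j=0: 3<8, i++
i=1 j=0: 15>8, j++
i=1 j=1: 15>9, j++
i=1 j=2: 15==15 emit, i++,j++

i=2, j=3, emitted=[15]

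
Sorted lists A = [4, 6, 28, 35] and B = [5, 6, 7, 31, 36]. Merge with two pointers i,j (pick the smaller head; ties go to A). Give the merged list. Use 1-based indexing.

[4, 5, 6, 6, 7, 28, 31, 35, 36]

i=1 j=1: A[i]=4<=B[j]=5 take 4, i++
i=2 j=1: A[i]=6>B[j]=5 take 5, j++
i=2 j=2: A[i]=6<=B[j]=6 take 6, i++
i=3 j=2: A[i]=28>B[j]=6 take 6, j++
i=3 j=3: A[i]=28>B[j]=7 take 7, j++
i=3 j=4: A[i]=28<=B[j]=31 take 28, i++
i=4 j=4: A[i]=35>B[j]=31 take 31, j++
i=4 j=5: A[i]=35<=B[j]=36 take 35, i++
i=5 j=5: A done, take B[j]=36, j++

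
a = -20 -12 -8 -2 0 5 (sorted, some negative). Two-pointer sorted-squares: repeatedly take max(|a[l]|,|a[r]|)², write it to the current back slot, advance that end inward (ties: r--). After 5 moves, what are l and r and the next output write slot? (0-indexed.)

l=0 r=5: |-20|>|5| out[5]=400, l++
l=1 r=5: |-12|>|5| out[4]=144, l++
l=2 r=5: |-8|>|5| out[3]=64, l++
l=3 r=5: |-2|<=|5| out[2]=25, r--
l=3 r=4: |-2|>|0| out[1]=4, l++

l=4, r=4, next write slot=0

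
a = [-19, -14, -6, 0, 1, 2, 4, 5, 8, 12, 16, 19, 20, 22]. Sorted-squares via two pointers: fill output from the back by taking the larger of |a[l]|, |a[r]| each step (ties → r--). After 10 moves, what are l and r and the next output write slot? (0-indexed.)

l=0 r=13: |-19|<=|22| out[13]=484, r--
l=0 r=12: |-19|<=|20| out[12]=400, r--
l=0 r=11: |-19|<=|19| out[11]=361, r--
l=0 r=10: |-19|>|16| out[10]=361, l++
l=1 r=10: |-14|<=|16| out[9]=256, r--
l=1 r=9: |-14|>|12| out[8]=196, l++
l=2 r=9: |-6|<=|12| out[7]=144, r--
l=2 r=8: |-6|<=|8| out[6]=64, r--
l=2 r=7: |-6|>|5| out[5]=36, l++
l=3 r=7: |0|<=|5| out[4]=25, r--

l=3, r=6, next write slot=3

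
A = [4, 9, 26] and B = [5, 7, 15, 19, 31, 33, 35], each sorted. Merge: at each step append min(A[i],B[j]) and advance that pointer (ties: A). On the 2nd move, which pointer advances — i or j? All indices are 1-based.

j

[i=1,j=1] A[i]=4<=B[j]=5 take 4 → i++
[i=2,j=1] A[i]=9>B[j]=5 take 5 → j++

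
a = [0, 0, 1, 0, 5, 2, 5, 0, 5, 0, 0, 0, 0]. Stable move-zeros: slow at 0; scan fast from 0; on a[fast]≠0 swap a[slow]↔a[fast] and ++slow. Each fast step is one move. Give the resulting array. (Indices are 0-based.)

[1, 5, 2, 5, 5, 0, 0, 0, 0, 0, 0, 0, 0]

(s=0,f=0) a[fast]=0 → fast++
(s=0,f=1) a[fast]=0 → fast++
(s=0,f=2) a[fast]=1≠0 swap→a[0]=1 → slow++,fast++
(s=1,f=3) a[fast]=0 → fast++
(s=1,f=4) a[fast]=5≠0 swap→a[1]=5 → slow++,fast++
(s=2,f=5) a[fast]=2≠0 swap→a[2]=2 → slow++,fast++
(s=3,f=6) a[fast]=5≠0 swap→a[3]=5 → slow++,fast++
(s=4,f=7) a[fast]=0 → fast++
(s=4,f=8) a[fast]=5≠0 swap→a[4]=5 → slow++,fast++
(s=5,f=9) a[fast]=0 → fast++
(s=5,f=10) a[fast]=0 → fast++
(s=5,f=11) a[fast]=0 → fast++
(s=5,f=12) a[fast]=0 → fast++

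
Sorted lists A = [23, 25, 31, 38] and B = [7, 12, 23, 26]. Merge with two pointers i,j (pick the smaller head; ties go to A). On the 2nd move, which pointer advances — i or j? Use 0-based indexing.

[i=0,j=0] A[i]=23>B[j]=7 take 7 → j++
[i=0,j=1] A[i]=23>B[j]=12 take 12 → j++

j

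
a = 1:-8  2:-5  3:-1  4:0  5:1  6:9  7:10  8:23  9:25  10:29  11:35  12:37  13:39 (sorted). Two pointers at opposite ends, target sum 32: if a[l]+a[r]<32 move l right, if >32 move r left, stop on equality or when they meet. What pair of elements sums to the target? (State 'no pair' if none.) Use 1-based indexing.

(-5, 37)

[1,13] -8+39=31 <32 → l++
[2,13] -5+39=34 >32 → r--
[2,12] -5+37=32 → found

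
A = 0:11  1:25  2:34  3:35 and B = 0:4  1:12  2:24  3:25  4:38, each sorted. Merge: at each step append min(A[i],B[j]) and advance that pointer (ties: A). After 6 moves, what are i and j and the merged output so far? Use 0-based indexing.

i=2, j=4, merged so far=[4, 11, 12, 24, 25, 25]

[i=0,j=0] A[i]=11>B[j]=4 take 4 → j++
[i=0,j=1] A[i]=11<=B[j]=12 take 11 → i++
[i=1,j=1] A[i]=25>B[j]=12 take 12 → j++
[i=1,j=2] A[i]=25>B[j]=24 take 24 → j++
[i=1,j=3] A[i]=25<=B[j]=25 take 25 → i++
[i=2,j=3] A[i]=34>B[j]=25 take 25 → j++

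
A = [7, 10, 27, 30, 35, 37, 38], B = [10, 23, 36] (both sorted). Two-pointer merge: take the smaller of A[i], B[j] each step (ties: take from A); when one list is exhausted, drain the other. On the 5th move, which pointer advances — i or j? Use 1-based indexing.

i=1 j=1: A[i]=7<=B[j]=10 take 7, i++
i=2 j=1: A[i]=10<=B[j]=10 take 10, i++
i=3 j=1: A[i]=27>B[j]=10 take 10, j++
i=3 j=2: A[i]=27>B[j]=23 take 23, j++
i=3 j=3: A[i]=27<=B[j]=36 take 27, i++

i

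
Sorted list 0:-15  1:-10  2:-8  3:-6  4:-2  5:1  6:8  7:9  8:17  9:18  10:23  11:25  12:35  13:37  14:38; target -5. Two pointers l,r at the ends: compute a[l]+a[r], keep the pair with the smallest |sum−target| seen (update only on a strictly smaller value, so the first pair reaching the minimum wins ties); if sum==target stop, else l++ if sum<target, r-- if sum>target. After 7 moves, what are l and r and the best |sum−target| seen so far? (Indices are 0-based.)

l=0 r=14: -15+38=23 d=28 *, r--
l=0 r=13: -15+37=22 d=27 *, r--
l=0 r=12: -15+35=20 d=25 *, r--
l=0 r=11: -15+25=10 d=15 *, r--
l=0 r=10: -15+23=8 d=13 *, r--
l=0 r=9: -15+18=3 d=8 *, r--
l=0 r=8: -15+17=2 d=7 *, r--

l=0, r=7, best |Δ|=7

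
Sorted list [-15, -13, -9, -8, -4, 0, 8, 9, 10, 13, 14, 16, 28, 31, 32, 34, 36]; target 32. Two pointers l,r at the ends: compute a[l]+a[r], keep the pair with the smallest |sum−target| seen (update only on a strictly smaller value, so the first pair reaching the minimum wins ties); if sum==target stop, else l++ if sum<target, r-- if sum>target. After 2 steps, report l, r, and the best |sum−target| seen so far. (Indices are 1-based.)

l=3, r=17, best |Δ|=9

l=1 r=17: -15+36=21 d=11 *, l++
l=2 r=17: -13+36=23 d=9 *, l++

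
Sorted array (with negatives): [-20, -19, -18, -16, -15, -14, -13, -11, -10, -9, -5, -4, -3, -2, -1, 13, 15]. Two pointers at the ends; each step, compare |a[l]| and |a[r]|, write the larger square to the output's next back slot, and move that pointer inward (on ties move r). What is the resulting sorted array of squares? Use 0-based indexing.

[0,16] |-20|>|15| out[16]=400 → l++
[1,16] |-19|>|15| out[15]=361 → l++
[2,16] |-18|>|15| out[14]=324 → l++
[3,16] |-16|>|15| out[13]=256 → l++
[4,16] |-15|<=|15| out[12]=225 → r--
[4,15] |-15|>|13| out[11]=225 → l++
[5,15] |-14|>|13| out[10]=196 → l++
[6,15] |-13|<=|13| out[9]=169 → r--
[6,14] |-13|>|-1| out[8]=169 → l++
[7,14] |-11|>|-1| out[7]=121 → l++
[8,14] |-10|>|-1| out[6]=100 → l++
[9,14] |-9|>|-1| out[5]=81 → l++
[10,14] |-5|>|-1| out[4]=25 → l++
[11,14] |-4|>|-1| out[3]=16 → l++
[12,14] |-3|>|-1| out[2]=9 → l++
[13,14] |-2|>|-1| out[1]=4 → l++
[14,14] |-1|<=|-1| out[0]=1 → r--

[1, 4, 9, 16, 25, 81, 100, 121, 169, 169, 196, 225, 225, 256, 324, 361, 400]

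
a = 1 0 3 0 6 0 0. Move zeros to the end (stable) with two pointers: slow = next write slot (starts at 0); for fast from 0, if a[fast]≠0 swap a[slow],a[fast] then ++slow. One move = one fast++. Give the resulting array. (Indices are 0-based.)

[1, 3, 6, 0, 0, 0, 0]

slow=0 fast=0: a[fast]=1≠0 swap→a[0]=1, slow++,fast++
slow=1 fast=1: a[fast]=0, fast++
slow=1 fast=2: a[fast]=3≠0 swap→a[1]=3, slow++,fast++
slow=2 fast=3: a[fast]=0, fast++
slow=2 fast=4: a[fast]=6≠0 swap→a[2]=6, slow++,fast++
slow=3 fast=5: a[fast]=0, fast++
slow=3 fast=6: a[fast]=0, fast++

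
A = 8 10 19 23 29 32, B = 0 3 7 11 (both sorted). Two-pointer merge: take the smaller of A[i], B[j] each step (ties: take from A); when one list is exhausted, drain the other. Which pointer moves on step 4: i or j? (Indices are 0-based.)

[i=0,j=0] A[i]=8>B[j]=0 take 0 → j++
[i=0,j=1] A[i]=8>B[j]=3 take 3 → j++
[i=0,j=2] A[i]=8>B[j]=7 take 7 → j++
[i=0,j=3] A[i]=8<=B[j]=11 take 8 → i++

i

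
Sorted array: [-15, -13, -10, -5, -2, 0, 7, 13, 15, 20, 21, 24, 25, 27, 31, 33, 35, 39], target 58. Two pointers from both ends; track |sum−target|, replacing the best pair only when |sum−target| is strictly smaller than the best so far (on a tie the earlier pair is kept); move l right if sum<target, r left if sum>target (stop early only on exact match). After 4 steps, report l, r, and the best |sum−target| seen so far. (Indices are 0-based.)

l=0 r=17: -15+39=24 d=34 *, l++
l=1 r=17: -13+39=26 d=32 *, l++
l=2 r=17: -10+39=29 d=29 *, l++
l=3 r=17: -5+39=34 d=24 *, l++

l=4, r=17, best |Δ|=24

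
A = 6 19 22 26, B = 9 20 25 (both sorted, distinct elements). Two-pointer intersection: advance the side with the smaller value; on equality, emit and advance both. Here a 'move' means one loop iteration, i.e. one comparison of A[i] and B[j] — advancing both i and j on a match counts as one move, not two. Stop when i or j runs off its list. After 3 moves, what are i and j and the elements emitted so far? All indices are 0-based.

i=2, j=1, emitted=[]

i=0 j=0: 6<9, i++
i=1 j=0: 19>9, j++
i=1 j=1: 19<20, i++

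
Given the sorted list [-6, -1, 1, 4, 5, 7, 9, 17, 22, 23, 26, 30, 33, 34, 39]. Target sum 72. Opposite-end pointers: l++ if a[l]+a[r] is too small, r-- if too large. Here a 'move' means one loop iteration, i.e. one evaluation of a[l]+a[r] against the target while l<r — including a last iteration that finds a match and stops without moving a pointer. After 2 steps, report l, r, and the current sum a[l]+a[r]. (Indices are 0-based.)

l=2, r=14, sum=40

l=0 r=14: -6+39=33 <72, l++
l=1 r=14: -1+39=38 <72, l++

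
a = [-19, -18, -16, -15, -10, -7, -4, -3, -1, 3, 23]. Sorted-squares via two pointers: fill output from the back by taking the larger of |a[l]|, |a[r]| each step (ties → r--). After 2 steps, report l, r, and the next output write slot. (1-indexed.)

l=2, r=10, next write slot=9

[1,11] |-19|<=|23| out[11]=529 → r--
[1,10] |-19|>|3| out[10]=361 → l++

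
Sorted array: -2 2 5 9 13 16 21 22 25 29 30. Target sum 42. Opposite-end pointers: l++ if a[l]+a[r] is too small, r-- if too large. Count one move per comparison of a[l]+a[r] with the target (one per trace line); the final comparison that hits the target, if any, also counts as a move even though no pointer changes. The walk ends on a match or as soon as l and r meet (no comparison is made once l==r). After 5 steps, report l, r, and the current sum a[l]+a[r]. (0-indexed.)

[0,10] -2+30=28 <42 → l++
[1,10] 2+30=32 <42 → l++
[2,10] 5+30=35 <42 → l++
[3,10] 9+30=39 <42 → l++
[4,10] 13+30=43 >42 → r--

l=4, r=9, sum=42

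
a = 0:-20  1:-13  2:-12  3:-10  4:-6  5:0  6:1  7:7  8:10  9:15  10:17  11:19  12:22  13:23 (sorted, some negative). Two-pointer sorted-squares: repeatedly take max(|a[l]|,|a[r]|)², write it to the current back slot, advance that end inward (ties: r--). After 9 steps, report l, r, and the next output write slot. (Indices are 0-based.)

l=3, r=7, next write slot=4

[0,13] |-20|<=|23| out[13]=529 → r--
[0,12] |-20|<=|22| out[12]=484 → r--
[0,11] |-20|>|19| out[11]=400 → l++
[1,11] |-13|<=|19| out[10]=361 → r--
[1,10] |-13|<=|17| out[9]=289 → r--
[1,9] |-13|<=|15| out[8]=225 → r--
[1,8] |-13|>|10| out[7]=169 → l++
[2,8] |-12|>|10| out[6]=144 → l++
[3,8] |-10|<=|10| out[5]=100 → r--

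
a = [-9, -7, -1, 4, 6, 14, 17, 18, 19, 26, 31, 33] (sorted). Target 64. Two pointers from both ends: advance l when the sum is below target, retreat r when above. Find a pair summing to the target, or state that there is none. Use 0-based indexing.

(31, 33)

[0,11] -9+33=24 <64 → l++
[1,11] -7+33=26 <64 → l++
[2,11] -1+33=32 <64 → l++
[3,11] 4+33=37 <64 → l++
[4,11] 6+33=39 <64 → l++
[5,11] 14+33=47 <64 → l++
[6,11] 17+33=50 <64 → l++
[7,11] 18+33=51 <64 → l++
[8,11] 19+33=52 <64 → l++
[9,11] 26+33=59 <64 → l++
[10,11] 31+33=64 → found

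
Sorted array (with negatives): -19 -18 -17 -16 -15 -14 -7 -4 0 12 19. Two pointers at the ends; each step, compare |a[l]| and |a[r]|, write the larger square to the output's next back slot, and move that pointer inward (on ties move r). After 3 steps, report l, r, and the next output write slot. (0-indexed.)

l=2, r=9, next write slot=7

[0,10] |-19|<=|19| out[10]=361 → r--
[0,9] |-19|>|12| out[9]=361 → l++
[1,9] |-18|>|12| out[8]=324 → l++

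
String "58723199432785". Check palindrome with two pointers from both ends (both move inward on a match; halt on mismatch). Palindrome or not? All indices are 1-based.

[1,14] '5'=='5' → l++,r--
[2,13] '8'=='8' → l++,r--
[3,12] '7'=='7' → l++,r--
[4,11] '2'=='2' → l++,r--
[5,10] '3'=='3' → l++,r--
[6,9] '1'!='4' → stop

not a palindrome (mismatch at 6,9)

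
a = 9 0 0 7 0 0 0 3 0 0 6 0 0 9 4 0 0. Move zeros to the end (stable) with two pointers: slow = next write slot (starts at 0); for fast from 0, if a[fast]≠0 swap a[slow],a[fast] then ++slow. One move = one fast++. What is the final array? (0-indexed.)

(s=0,f=0) a[fast]=9≠0 swap→a[0]=9 → slow++,fast++
(s=1,f=1) a[fast]=0 → fast++
(s=1,f=2) a[fast]=0 → fast++
(s=1,f=3) a[fast]=7≠0 swap→a[1]=7 → slow++,fast++
(s=2,f=4) a[fast]=0 → fast++
(s=2,f=5) a[fast]=0 → fast++
(s=2,f=6) a[fast]=0 → fast++
(s=2,f=7) a[fast]=3≠0 swap→a[2]=3 → slow++,fast++
(s=3,f=8) a[fast]=0 → fast++
(s=3,f=9) a[fast]=0 → fast++
(s=3,f=10) a[fast]=6≠0 swap→a[3]=6 → slow++,fast++
(s=4,f=11) a[fast]=0 → fast++
(s=4,f=12) a[fast]=0 → fast++
(s=4,f=13) a[fast]=9≠0 swap→a[4]=9 → slow++,fast++
(s=5,f=14) a[fast]=4≠0 swap→a[5]=4 → slow++,fast++
(s=6,f=15) a[fast]=0 → fast++
(s=6,f=16) a[fast]=0 → fast++

[9, 7, 3, 6, 9, 4, 0, 0, 0, 0, 0, 0, 0, 0, 0, 0, 0]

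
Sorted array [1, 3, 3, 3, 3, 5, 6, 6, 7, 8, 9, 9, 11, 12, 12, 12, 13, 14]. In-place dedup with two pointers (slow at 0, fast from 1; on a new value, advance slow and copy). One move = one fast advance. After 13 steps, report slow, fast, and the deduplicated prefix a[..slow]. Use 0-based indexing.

slow=8, fast=14, prefix=[1, 3, 5, 6, 7, 8, 9, 11, 12]

slow=0 fast=1: a[fast]=3≠a[slow]=1 write a[1]=3, slow++,fast++
slow=1 fast=2: a[fast]=3=a[slow] dup, fast++
slow=1 fast=3: a[fast]=3=a[slow] dup, fast++
slow=1 fast=4: a[fast]=3=a[slow] dup, fast++
slow=1 fast=5: a[fast]=5≠a[slow]=3 write a[2]=5, slow++,fast++
slow=2 fast=6: a[fast]=6≠a[slow]=5 write a[3]=6, slow++,fast++
slow=3 fast=7: a[fast]=6=a[slow] dup, fast++
slow=3 fast=8: a[fast]=7≠a[slow]=6 write a[4]=7, slow++,fast++
slow=4 fast=9: a[fast]=8≠a[slow]=7 write a[5]=8, slow++,fast++
slow=5 fast=10: a[fast]=9≠a[slow]=8 write a[6]=9, slow++,fast++
slow=6 fast=11: a[fast]=9=a[slow] dup, fast++
slow=6 fast=12: a[fast]=11≠a[slow]=9 write a[7]=11, slow++,fast++
slow=7 fast=13: a[fast]=12≠a[slow]=11 write a[8]=12, slow++,fast++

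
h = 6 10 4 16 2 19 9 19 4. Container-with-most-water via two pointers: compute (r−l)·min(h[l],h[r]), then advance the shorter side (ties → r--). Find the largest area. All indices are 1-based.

[1,9] min(6,4)*8=32 best=32 * → r--
[1,8] min(6,19)*7=42 best=42 * → l++
[2,8] min(10,19)*6=60 best=60 * → l++
[3,8] min(4,19)*5=20 best=60 → l++
[4,8] min(16,19)*4=64 best=64 * → l++
[5,8] min(2,19)*3=6 best=64 → l++
[6,8] min(19,19)*2=38 best=64 → r--
[6,7] min(19,9)*1=9 best=64 → r--

max area = 64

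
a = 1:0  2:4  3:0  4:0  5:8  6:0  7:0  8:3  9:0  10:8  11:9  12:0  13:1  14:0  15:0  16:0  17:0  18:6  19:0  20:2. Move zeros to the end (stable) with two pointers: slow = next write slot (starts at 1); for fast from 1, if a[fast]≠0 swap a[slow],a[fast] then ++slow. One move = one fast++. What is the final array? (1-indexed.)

[4, 8, 3, 8, 9, 1, 6, 2, 0, 0, 0, 0, 0, 0, 0, 0, 0, 0, 0, 0]

(s=1,f=1) a[fast]=0 → fast++
(s=1,f=2) a[fast]=4≠0 swap→a[1]=4 → slow++,fast++
(s=2,f=3) a[fast]=0 → fast++
(s=2,f=4) a[fast]=0 → fast++
(s=2,f=5) a[fast]=8≠0 swap→a[2]=8 → slow++,fast++
(s=3,f=6) a[fast]=0 → fast++
(s=3,f=7) a[fast]=0 → fast++
(s=3,f=8) a[fast]=3≠0 swap→a[3]=3 → slow++,fast++
(s=4,f=9) a[fast]=0 → fast++
(s=4,f=10) a[fast]=8≠0 swap→a[4]=8 → slow++,fast++
(s=5,f=11) a[fast]=9≠0 swap→a[5]=9 → slow++,fast++
(s=6,f=12) a[fast]=0 → fast++
(s=6,f=13) a[fast]=1≠0 swap→a[6]=1 → slow++,fast++
(s=7,f=14) a[fast]=0 → fast++
(s=7,f=15) a[fast]=0 → fast++
(s=7,f=16) a[fast]=0 → fast++
(s=7,f=17) a[fast]=0 → fast++
(s=7,f=18) a[fast]=6≠0 swap→a[7]=6 → slow++,fast++
(s=8,f=19) a[fast]=0 → fast++
(s=8,f=20) a[fast]=2≠0 swap→a[8]=2 → slow++,fast++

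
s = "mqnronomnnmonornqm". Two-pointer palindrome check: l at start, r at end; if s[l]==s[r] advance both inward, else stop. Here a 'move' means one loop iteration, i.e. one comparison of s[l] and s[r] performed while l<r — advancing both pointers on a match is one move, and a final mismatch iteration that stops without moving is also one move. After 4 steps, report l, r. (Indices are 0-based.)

l=4, r=13

l=0 r=17: 'm'=='m', l++,r--
l=1 r=16: 'q'=='q', l++,r--
l=2 r=15: 'n'=='n', l++,r--
l=3 r=14: 'r'=='r', l++,r--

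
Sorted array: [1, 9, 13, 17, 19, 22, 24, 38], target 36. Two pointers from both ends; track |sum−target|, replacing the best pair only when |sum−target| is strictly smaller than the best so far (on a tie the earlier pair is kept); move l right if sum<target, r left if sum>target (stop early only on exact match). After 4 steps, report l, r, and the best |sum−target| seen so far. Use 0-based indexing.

l=2, r=5, best |Δ|=1

l=0 r=7: 1+38=39 d=3 *, r--
l=0 r=6: 1+24=25 d=11, l++
l=1 r=6: 9+24=33 d=3, l++
l=2 r=6: 13+24=37 d=1 *, r--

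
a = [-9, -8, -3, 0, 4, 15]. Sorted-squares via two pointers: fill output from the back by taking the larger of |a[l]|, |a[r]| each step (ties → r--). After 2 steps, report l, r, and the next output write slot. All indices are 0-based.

l=0 r=5: |-9|<=|15| out[5]=225, r--
l=0 r=4: |-9|>|4| out[4]=81, l++

l=1, r=4, next write slot=3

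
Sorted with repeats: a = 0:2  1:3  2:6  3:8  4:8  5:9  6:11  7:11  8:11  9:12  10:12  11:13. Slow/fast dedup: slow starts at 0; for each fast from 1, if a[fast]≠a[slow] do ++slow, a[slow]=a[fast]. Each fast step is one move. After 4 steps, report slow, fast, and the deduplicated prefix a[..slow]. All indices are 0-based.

slow=3, fast=5, prefix=[2, 3, 6, 8]

(s=0,f=1) a[fast]=3≠a[slow]=2 write a[1]=3 → slow++,fast++
(s=1,f=2) a[fast]=6≠a[slow]=3 write a[2]=6 → slow++,fast++
(s=2,f=3) a[fast]=8≠a[slow]=6 write a[3]=8 → slow++,fast++
(s=3,f=4) a[fast]=8=a[slow] dup → fast++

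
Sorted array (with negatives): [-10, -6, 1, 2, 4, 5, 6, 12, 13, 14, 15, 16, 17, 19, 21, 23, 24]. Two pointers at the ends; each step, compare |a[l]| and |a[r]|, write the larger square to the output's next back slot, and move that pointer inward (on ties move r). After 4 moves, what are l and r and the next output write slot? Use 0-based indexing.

l=0, r=12, next write slot=12

l=0 r=16: |-10|<=|24| out[16]=576, r--
l=0 r=15: |-10|<=|23| out[15]=529, r--
l=0 r=14: |-10|<=|21| out[14]=441, r--
l=0 r=13: |-10|<=|19| out[13]=361, r--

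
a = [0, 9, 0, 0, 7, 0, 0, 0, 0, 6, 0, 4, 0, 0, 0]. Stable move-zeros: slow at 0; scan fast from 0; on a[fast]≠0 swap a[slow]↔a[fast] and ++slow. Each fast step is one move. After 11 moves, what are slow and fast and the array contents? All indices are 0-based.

slow=0 fast=0: a[fast]=0, fast++
slow=0 fast=1: a[fast]=9≠0 swap→a[0]=9, slow++,fast++
slow=1 fast=2: a[fast]=0, fast++
slow=1 fast=3: a[fast]=0, fast++
slow=1 fast=4: a[fast]=7≠0 swap→a[1]=7, slow++,fast++
slow=2 fast=5: a[fast]=0, fast++
slow=2 fast=6: a[fast]=0, fast++
slow=2 fast=7: a[fast]=0, fast++
slow=2 fast=8: a[fast]=0, fast++
slow=2 fast=9: a[fast]=6≠0 swap→a[2]=6, slow++,fast++
slow=3 fast=10: a[fast]=0, fast++

slow=3, fast=11, a=[9, 7, 6, 0, 0, 0, 0, 0, 0, 0, 0, 4, 0, 0, 0]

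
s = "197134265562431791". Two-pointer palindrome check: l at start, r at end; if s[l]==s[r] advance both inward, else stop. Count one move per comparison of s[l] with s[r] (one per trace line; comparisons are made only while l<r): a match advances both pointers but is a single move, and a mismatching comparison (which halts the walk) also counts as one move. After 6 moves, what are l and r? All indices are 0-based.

l=6, r=11

[0,17] '1'=='1' → l++,r--
[1,16] '9'=='9' → l++,r--
[2,15] '7'=='7' → l++,r--
[3,14] '1'=='1' → l++,r--
[4,13] '3'=='3' → l++,r--
[5,12] '4'=='4' → l++,r--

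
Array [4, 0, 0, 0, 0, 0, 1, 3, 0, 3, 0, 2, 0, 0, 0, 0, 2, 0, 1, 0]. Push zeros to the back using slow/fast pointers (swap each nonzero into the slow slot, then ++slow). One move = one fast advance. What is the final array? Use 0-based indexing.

slow=0 fast=0: a[fast]=4≠0 swap→a[0]=4, slow++,fast++
slow=1 fast=1: a[fast]=0, fast++
slow=1 fast=2: a[fast]=0, fast++
slow=1 fast=3: a[fast]=0, fast++
slow=1 fast=4: a[fast]=0, fast++
slow=1 fast=5: a[fast]=0, fast++
slow=1 fast=6: a[fast]=1≠0 swap→a[1]=1, slow++,fast++
slow=2 fast=7: a[fast]=3≠0 swap→a[2]=3, slow++,fast++
slow=3 fast=8: a[fast]=0, fast++
slow=3 fast=9: a[fast]=3≠0 swap→a[3]=3, slow++,fast++
slow=4 fast=10: a[fast]=0, fast++
slow=4 fast=11: a[fast]=2≠0 swap→a[4]=2, slow++,fast++
slow=5 fast=12: a[fast]=0, fast++
slow=5 fast=13: a[fast]=0, fast++
slow=5 fast=14: a[fast]=0, fast++
slow=5 fast=15: a[fast]=0, fast++
slow=5 fast=16: a[fast]=2≠0 swap→a[5]=2, slow++,fast++
slow=6 fast=17: a[fast]=0, fast++
slow=6 fast=18: a[fast]=1≠0 swap→a[6]=1, slow++,fast++
slow=7 fast=19: a[fast]=0, fast++

[4, 1, 3, 3, 2, 2, 1, 0, 0, 0, 0, 0, 0, 0, 0, 0, 0, 0, 0, 0]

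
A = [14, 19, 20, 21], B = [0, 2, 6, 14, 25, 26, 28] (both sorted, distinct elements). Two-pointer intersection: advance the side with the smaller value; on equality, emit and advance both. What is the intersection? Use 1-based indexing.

[i=1,j=1] 14>0 → j++
[i=1,j=2] 14>2 → j++
[i=1,j=3] 14>6 → j++
[i=1,j=4] 14==14 emit → i++,j++
[i=2,j=5] 19<25 → i++
[i=3,j=5] 20<25 → i++
[i=4,j=5] 21<25 → i++

intersection = [14]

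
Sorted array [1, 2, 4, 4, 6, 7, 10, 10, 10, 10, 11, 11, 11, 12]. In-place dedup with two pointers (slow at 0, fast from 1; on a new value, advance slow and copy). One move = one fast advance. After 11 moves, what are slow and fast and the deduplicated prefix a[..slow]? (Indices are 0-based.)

slow=6, fast=12, prefix=[1, 2, 4, 6, 7, 10, 11]

(s=0,f=1) a[fast]=2≠a[slow]=1 write a[1]=2 → slow++,fast++
(s=1,f=2) a[fast]=4≠a[slow]=2 write a[2]=4 → slow++,fast++
(s=2,f=3) a[fast]=4=a[slow] dup → fast++
(s=2,f=4) a[fast]=6≠a[slow]=4 write a[3]=6 → slow++,fast++
(s=3,f=5) a[fast]=7≠a[slow]=6 write a[4]=7 → slow++,fast++
(s=4,f=6) a[fast]=10≠a[slow]=7 write a[5]=10 → slow++,fast++
(s=5,f=7) a[fast]=10=a[slow] dup → fast++
(s=5,f=8) a[fast]=10=a[slow] dup → fast++
(s=5,f=9) a[fast]=10=a[slow] dup → fast++
(s=5,f=10) a[fast]=11≠a[slow]=10 write a[6]=11 → slow++,fast++
(s=6,f=11) a[fast]=11=a[slow] dup → fast++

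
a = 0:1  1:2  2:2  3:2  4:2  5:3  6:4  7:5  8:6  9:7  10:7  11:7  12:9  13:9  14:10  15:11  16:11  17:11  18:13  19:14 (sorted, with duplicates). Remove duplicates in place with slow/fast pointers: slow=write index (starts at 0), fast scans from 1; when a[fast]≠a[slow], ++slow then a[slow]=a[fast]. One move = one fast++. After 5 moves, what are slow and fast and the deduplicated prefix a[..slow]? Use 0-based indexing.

slow=2, fast=6, prefix=[1, 2, 3]

slow=0 fast=1: a[fast]=2≠a[slow]=1 write a[1]=2, slow++,fast++
slow=1 fast=2: a[fast]=2=a[slow] dup, fast++
slow=1 fast=3: a[fast]=2=a[slow] dup, fast++
slow=1 fast=4: a[fast]=2=a[slow] dup, fast++
slow=1 fast=5: a[fast]=3≠a[slow]=2 write a[2]=3, slow++,fast++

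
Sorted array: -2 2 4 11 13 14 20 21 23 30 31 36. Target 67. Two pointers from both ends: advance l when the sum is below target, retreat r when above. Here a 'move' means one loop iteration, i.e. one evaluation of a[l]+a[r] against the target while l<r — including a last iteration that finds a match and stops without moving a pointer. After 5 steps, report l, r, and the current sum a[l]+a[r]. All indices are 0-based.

l=5, r=11, sum=50

l=0 r=11: -2+36=34 <67, l++
l=1 r=11: 2+36=38 <67, l++
l=2 r=11: 4+36=40 <67, l++
l=3 r=11: 11+36=47 <67, l++
l=4 r=11: 13+36=49 <67, l++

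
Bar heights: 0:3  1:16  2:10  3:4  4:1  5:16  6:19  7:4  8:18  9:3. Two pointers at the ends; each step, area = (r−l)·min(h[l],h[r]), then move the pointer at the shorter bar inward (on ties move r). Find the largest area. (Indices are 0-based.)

max area = 112

[0,9] min(3,3)*9=27 best=27 * → r--
[0,8] min(3,18)*8=24 best=27 → l++
[1,8] min(16,18)*7=112 best=112 * → l++
[2,8] min(10,18)*6=60 best=112 → l++
[3,8] min(4,18)*5=20 best=112 → l++
[4,8] min(1,18)*4=4 best=112 → l++
[5,8] min(16,18)*3=48 best=112 → l++
[6,8] min(19,18)*2=36 best=112 → r--
[6,7] min(19,4)*1=4 best=112 → r--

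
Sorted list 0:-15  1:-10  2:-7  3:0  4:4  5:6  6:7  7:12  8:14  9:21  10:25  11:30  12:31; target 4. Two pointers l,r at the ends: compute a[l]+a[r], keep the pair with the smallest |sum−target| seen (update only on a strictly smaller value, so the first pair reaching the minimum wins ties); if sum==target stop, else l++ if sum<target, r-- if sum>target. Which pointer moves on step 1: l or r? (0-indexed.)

l=0 r=12: -15+31=16 d=12 *, r--

r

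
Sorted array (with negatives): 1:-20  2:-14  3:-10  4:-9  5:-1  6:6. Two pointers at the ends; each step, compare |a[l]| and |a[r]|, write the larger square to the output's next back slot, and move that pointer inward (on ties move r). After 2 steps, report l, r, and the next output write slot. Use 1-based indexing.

l=3, r=6, next write slot=4

[1,6] |-20|>|6| out[6]=400 → l++
[2,6] |-14|>|6| out[5]=196 → l++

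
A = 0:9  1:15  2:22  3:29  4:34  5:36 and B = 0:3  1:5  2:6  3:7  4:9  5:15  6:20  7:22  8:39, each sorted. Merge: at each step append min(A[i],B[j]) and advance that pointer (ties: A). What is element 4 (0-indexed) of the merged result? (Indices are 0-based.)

merged[4] = 9

i=0 j=0: A[i]=9>B[j]=3 take 3, j++
i=0 j=1: A[i]=9>B[j]=5 take 5, j++
i=0 j=2: A[i]=9>B[j]=6 take 6, j++
i=0 j=3: A[i]=9>B[j]=7 take 7, j++
i=0 j=4: A[i]=9<=B[j]=9 take 9, i++
i=1 j=4: A[i]=15>B[j]=9 take 9, j++
i=1 j=5: A[i]=15<=B[j]=15 take 15, i++
i=2 j=5: A[i]=22>B[j]=15 take 15, j++
i=2 j=6: A[i]=22>B[j]=20 take 20, j++
i=2 j=7: A[i]=22<=B[j]=22 take 22, i++
i=3 j=7: A[i]=29>B[j]=22 take 22, j++
i=3 j=8: A[i]=29<=B[j]=39 take 29, i++
i=4 j=8: A[i]=34<=B[j]=39 take 34, i++
i=5 j=8: A[i]=36<=B[j]=39 take 36, i++
i=6 j=8: A done, take B[j]=39, j++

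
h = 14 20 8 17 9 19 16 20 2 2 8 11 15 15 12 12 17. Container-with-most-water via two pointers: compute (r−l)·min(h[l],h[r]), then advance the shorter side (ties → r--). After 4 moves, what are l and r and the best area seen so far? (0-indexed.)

l=1, r=13, best area=255

[0,16] min(14,17)*16=224 best=224 * → l++
[1,16] min(20,17)*15=255 best=255 * → r--
[1,15] min(20,12)*14=168 best=255 → r--
[1,14] min(20,12)*13=156 best=255 → r--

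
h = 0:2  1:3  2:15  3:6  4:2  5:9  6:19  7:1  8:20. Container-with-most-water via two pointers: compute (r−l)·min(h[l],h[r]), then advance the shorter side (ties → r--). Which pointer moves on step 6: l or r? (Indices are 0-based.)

l=0 r=8: min(2,20)*8=16 best=16 *, l++
l=1 r=8: min(3,20)*7=21 best=21 *, l++
l=2 r=8: min(15,20)*6=90 best=90 *, l++
l=3 r=8: min(6,20)*5=30 best=90, l++
l=4 r=8: min(2,20)*4=8 best=90, l++
l=5 r=8: min(9,20)*3=27 best=90, l++

l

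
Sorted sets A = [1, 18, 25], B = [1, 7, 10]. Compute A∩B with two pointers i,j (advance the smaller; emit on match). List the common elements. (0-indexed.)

i=0 j=0: 1==1 emit, i++,j++
i=1 j=1: 18>7, j++
i=1 j=2: 18>10, j++

intersection = [1]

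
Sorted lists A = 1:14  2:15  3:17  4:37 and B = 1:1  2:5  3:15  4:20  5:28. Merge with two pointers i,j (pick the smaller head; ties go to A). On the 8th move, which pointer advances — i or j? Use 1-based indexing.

[i=1,j=1] A[i]=14>B[j]=1 take 1 → j++
[i=1,j=2] A[i]=14>B[j]=5 take 5 → j++
[i=1,j=3] A[i]=14<=B[j]=15 take 14 → i++
[i=2,j=3] A[i]=15<=B[j]=15 take 15 → i++
[i=3,j=3] A[i]=17>B[j]=15 take 15 → j++
[i=3,j=4] A[i]=17<=B[j]=20 take 17 → i++
[i=4,j=4] A[i]=37>B[j]=20 take 20 → j++
[i=4,j=5] A[i]=37>B[j]=28 take 28 → j++

j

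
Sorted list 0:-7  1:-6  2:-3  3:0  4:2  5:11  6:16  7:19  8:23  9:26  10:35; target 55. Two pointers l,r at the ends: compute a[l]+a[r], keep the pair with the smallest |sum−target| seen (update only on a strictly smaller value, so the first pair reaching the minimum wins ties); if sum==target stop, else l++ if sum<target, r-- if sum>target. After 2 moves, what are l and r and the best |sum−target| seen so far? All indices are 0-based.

l=2, r=10, best |Δ|=26

[0,10] -7+35=28 d=27 * → l++
[1,10] -6+35=29 d=26 * → l++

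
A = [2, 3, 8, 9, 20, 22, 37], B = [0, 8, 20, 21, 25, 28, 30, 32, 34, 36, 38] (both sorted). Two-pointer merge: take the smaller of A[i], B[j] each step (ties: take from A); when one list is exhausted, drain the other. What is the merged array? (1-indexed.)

[0, 2, 3, 8, 8, 9, 20, 20, 21, 22, 25, 28, 30, 32, 34, 36, 37, 38]

i=1 j=1: A[i]=2>B[j]=0 take 0, j++
i=1 j=2: A[i]=2<=B[j]=8 take 2, i++
i=2 j=2: A[i]=3<=B[j]=8 take 3, i++
i=3 j=2: A[i]=8<=B[j]=8 take 8, i++
i=4 j=2: A[i]=9>B[j]=8 take 8, j++
i=4 j=3: A[i]=9<=B[j]=20 take 9, i++
i=5 j=3: A[i]=20<=B[j]=20 take 20, i++
i=6 j=3: A[i]=22>B[j]=20 take 20, j++
i=6 j=4: A[i]=22>B[j]=21 take 21, j++
i=6 j=5: A[i]=22<=B[j]=25 take 22, i++
i=7 j=5: A[i]=37>B[j]=25 take 25, j++
i=7 j=6: A[i]=37>B[j]=28 take 28, j++
i=7 j=7: A[i]=37>B[j]=30 take 30, j++
i=7 j=8: A[i]=37>B[j]=32 take 32, j++
i=7 j=9: A[i]=37>B[j]=34 take 34, j++
i=7 j=10: A[i]=37>B[j]=36 take 36, j++
i=7 j=11: A[i]=37<=B[j]=38 take 37, i++
i=8 j=11: A done, take B[j]=38, j++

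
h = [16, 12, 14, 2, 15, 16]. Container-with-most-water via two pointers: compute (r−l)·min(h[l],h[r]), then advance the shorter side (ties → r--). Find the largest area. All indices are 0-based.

max area = 80

l=0 r=5: min(16,16)*5=80 best=80 *, r--
l=0 r=4: min(16,15)*4=60 best=80, r--
l=0 r=3: min(16,2)*3=6 best=80, r--
l=0 r=2: min(16,14)*2=28 best=80, r--
l=0 r=1: min(16,12)*1=12 best=80, r--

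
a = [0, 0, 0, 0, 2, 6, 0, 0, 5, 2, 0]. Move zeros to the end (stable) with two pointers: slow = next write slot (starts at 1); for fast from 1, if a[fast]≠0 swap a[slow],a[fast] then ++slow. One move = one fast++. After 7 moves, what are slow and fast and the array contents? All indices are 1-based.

(s=1,f=1) a[fast]=0 → fast++
(s=1,f=2) a[fast]=0 → fast++
(s=1,f=3) a[fast]=0 → fast++
(s=1,f=4) a[fast]=0 → fast++
(s=1,f=5) a[fast]=2≠0 swap→a[1]=2 → slow++,fast++
(s=2,f=6) a[fast]=6≠0 swap→a[2]=6 → slow++,fast++
(s=3,f=7) a[fast]=0 → fast++

slow=3, fast=8, a=[2, 6, 0, 0, 0, 0, 0, 0, 5, 2, 0]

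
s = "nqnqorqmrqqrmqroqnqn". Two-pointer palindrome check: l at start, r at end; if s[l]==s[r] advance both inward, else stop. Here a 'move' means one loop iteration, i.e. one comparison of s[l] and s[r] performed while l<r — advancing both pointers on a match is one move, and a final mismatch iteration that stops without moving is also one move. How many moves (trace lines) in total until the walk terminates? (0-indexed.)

10 moves

l=0 r=19: 'n'=='n', l++,r--
l=1 r=18: 'q'=='q', l++,r--
l=2 r=17: 'n'=='n', l++,r--
l=3 r=16: 'q'=='q', l++,r--
l=4 r=15: 'o'=='o', l++,r--
l=5 r=14: 'r'=='r', l++,r--
l=6 r=13: 'q'=='q', l++,r--
l=7 r=12: 'm'=='m', l++,r--
l=8 r=11: 'r'=='r', l++,r--
l=9 r=10: 'q'=='q', l++,r--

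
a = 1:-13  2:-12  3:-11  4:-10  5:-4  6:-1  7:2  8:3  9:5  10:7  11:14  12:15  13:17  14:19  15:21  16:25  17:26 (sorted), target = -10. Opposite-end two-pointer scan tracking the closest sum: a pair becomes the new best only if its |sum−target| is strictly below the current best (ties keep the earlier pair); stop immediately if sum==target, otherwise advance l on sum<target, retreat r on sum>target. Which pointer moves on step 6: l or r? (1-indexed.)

r

[1,17] -13+26=13 d=23 * → r--
[1,16] -13+25=12 d=22 * → r--
[1,15] -13+21=8 d=18 * → r--
[1,14] -13+19=6 d=16 * → r--
[1,13] -13+17=4 d=14 * → r--
[1,12] -13+15=2 d=12 * → r--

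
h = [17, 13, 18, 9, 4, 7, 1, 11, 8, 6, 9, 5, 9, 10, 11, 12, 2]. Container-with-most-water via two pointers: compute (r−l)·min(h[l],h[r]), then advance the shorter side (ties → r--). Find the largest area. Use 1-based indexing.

[1,17] min(17,2)*16=32 best=32 * → r--
[1,16] min(17,12)*15=180 best=180 * → r--
[1,15] min(17,11)*14=154 best=180 → r--
[1,14] min(17,10)*13=130 best=180 → r--
[1,13] min(17,9)*12=108 best=180 → r--
[1,12] min(17,5)*11=55 best=180 → r--
[1,11] min(17,9)*10=90 best=180 → r--
[1,10] min(17,6)*9=54 best=180 → r--
[1,9] min(17,8)*8=64 best=180 → r--
[1,8] min(17,11)*7=77 best=180 → r--
[1,7] min(17,1)*6=6 best=180 → r--
[1,6] min(17,7)*5=35 best=180 → r--
[1,5] min(17,4)*4=16 best=180 → r--
[1,4] min(17,9)*3=27 best=180 → r--
[1,3] min(17,18)*2=34 best=180 → l++
[2,3] min(13,18)*1=13 best=180 → l++

max area = 180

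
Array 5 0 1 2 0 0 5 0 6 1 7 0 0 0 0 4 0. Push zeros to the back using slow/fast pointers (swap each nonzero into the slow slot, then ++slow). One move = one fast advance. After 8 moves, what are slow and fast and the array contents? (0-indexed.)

slow=4, fast=8, a=[5, 1, 2, 5, 0, 0, 0, 0, 6, 1, 7, 0, 0, 0, 0, 4, 0]

(s=0,f=0) a[fast]=5≠0 swap→a[0]=5 → slow++,fast++
(s=1,f=1) a[fast]=0 → fast++
(s=1,f=2) a[fast]=1≠0 swap→a[1]=1 → slow++,fast++
(s=2,f=3) a[fast]=2≠0 swap→a[2]=2 → slow++,fast++
(s=3,f=4) a[fast]=0 → fast++
(s=3,f=5) a[fast]=0 → fast++
(s=3,f=6) a[fast]=5≠0 swap→a[3]=5 → slow++,fast++
(s=4,f=7) a[fast]=0 → fast++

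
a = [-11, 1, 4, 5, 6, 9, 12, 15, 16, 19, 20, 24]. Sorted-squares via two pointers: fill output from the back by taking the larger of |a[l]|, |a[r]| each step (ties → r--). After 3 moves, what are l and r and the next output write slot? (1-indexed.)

l=1, r=9, next write slot=9

l=1 r=12: |-11|<=|24| out[12]=576, r--
l=1 r=11: |-11|<=|20| out[11]=400, r--
l=1 r=10: |-11|<=|19| out[10]=361, r--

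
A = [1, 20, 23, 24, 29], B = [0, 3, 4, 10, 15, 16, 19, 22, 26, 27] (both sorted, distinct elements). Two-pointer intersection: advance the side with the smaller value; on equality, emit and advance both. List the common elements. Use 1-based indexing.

intersection = []

i=1 j=1: 1>0, j++
i=1 j=2: 1<3, i++
i=2 j=2: 20>3, j++
i=2 j=3: 20>4, j++
i=2 j=4: 20>10, j++
i=2 j=5: 20>15, j++
i=2 j=6: 20>16, j++
i=2 j=7: 20>19, j++
i=2 j=8: 20<22, i++
i=3 j=8: 23>22, j++
i=3 j=9: 23<26, i++
i=4 j=9: 24<26, i++
i=5 j=9: 29>26, j++
i=5 j=10: 29>27, j++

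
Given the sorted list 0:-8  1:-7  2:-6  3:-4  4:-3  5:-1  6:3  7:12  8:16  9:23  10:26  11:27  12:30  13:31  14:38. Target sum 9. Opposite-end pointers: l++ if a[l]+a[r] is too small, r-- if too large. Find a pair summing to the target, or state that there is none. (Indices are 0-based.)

(-7, 16)

[0,14] -8+38=30 >9 → r--
[0,13] -8+31=23 >9 → r--
[0,12] -8+30=22 >9 → r--
[0,11] -8+27=19 >9 → r--
[0,10] -8+26=18 >9 → r--
[0,9] -8+23=15 >9 → r--
[0,8] -8+16=8 <9 → l++
[1,8] -7+16=9 → found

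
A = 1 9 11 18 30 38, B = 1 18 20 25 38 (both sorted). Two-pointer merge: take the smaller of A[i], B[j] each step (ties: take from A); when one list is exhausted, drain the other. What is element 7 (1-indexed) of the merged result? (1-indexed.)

i=1 j=1: A[i]=1<=B[j]=1 take 1, i++
i=2 j=1: A[i]=9>B[j]=1 take 1, j++
i=2 j=2: A[i]=9<=B[j]=18 take 9, i++
i=3 j=2: A[i]=11<=B[j]=18 take 11, i++
i=4 j=2: A[i]=18<=B[j]=18 take 18, i++
i=5 j=2: A[i]=30>B[j]=18 take 18, j++
i=5 j=3: A[i]=30>B[j]=20 take 20, j++
i=5 j=4: A[i]=30>B[j]=25 take 25, j++
i=5 j=5: A[i]=30<=B[j]=38 take 30, i++
i=6 j=5: A[i]=38<=B[j]=38 take 38, i++
i=7 j=5: A done, take B[j]=38, j++

merged[7] = 20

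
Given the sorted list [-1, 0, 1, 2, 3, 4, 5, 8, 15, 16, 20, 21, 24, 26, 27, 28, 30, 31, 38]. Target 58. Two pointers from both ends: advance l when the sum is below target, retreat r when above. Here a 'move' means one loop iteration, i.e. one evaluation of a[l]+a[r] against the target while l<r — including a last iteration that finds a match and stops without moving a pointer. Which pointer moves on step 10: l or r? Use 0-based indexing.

l

[0,18] -1+38=37 <58 → l++
[1,18] 0+38=38 <58 → l++
[2,18] 1+38=39 <58 → l++
[3,18] 2+38=40 <58 → l++
[4,18] 3+38=41 <58 → l++
[5,18] 4+38=42 <58 → l++
[6,18] 5+38=43 <58 → l++
[7,18] 8+38=46 <58 → l++
[8,18] 15+38=53 <58 → l++
[9,18] 16+38=54 <58 → l++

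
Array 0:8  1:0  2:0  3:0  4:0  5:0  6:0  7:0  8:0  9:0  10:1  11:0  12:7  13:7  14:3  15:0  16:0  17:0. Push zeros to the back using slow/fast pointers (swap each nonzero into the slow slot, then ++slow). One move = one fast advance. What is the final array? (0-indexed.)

[8, 1, 7, 7, 3, 0, 0, 0, 0, 0, 0, 0, 0, 0, 0, 0, 0, 0]

(s=0,f=0) a[fast]=8≠0 swap→a[0]=8 → slow++,fast++
(s=1,f=1) a[fast]=0 → fast++
(s=1,f=2) a[fast]=0 → fast++
(s=1,f=3) a[fast]=0 → fast++
(s=1,f=4) a[fast]=0 → fast++
(s=1,f=5) a[fast]=0 → fast++
(s=1,f=6) a[fast]=0 → fast++
(s=1,f=7) a[fast]=0 → fast++
(s=1,f=8) a[fast]=0 → fast++
(s=1,f=9) a[fast]=0 → fast++
(s=1,f=10) a[fast]=1≠0 swap→a[1]=1 → slow++,fast++
(s=2,f=11) a[fast]=0 → fast++
(s=2,f=12) a[fast]=7≠0 swap→a[2]=7 → slow++,fast++
(s=3,f=13) a[fast]=7≠0 swap→a[3]=7 → slow++,fast++
(s=4,f=14) a[fast]=3≠0 swap→a[4]=3 → slow++,fast++
(s=5,f=15) a[fast]=0 → fast++
(s=5,f=16) a[fast]=0 → fast++
(s=5,f=17) a[fast]=0 → fast++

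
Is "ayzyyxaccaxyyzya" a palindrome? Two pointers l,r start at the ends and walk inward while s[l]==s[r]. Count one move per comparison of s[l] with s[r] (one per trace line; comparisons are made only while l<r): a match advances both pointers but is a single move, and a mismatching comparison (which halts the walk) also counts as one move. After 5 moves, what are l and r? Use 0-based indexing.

[0,15] 'a'=='a' → l++,r--
[1,14] 'y'=='y' → l++,r--
[2,13] 'z'=='z' → l++,r--
[3,12] 'y'=='y' → l++,r--
[4,11] 'y'=='y' → l++,r--

l=5, r=10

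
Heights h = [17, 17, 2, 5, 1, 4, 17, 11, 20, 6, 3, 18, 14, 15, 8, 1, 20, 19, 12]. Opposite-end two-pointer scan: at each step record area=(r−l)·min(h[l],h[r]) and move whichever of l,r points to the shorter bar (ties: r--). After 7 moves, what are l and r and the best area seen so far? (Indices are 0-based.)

l=6, r=17, best area=289

l=0 r=18: min(17,12)*18=216 best=216 *, r--
l=0 r=17: min(17,19)*17=289 best=289 *, l++
l=1 r=17: min(17,19)*16=272 best=289, l++
l=2 r=17: min(2,19)*15=30 best=289, l++
l=3 r=17: min(5,19)*14=70 best=289, l++
l=4 r=17: min(1,19)*13=13 best=289, l++
l=5 r=17: min(4,19)*12=48 best=289, l++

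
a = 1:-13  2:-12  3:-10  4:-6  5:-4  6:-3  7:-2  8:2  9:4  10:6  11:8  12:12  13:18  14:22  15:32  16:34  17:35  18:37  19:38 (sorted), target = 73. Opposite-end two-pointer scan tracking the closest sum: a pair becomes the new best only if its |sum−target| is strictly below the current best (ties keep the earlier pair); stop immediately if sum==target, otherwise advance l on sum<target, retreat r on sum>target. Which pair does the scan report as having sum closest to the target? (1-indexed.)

pair (35, 38) with sum 73 (|Δ|=0)

[1,19] -13+38=25 d=48 * → l++
[2,19] -12+38=26 d=47 * → l++
[3,19] -10+38=28 d=45 * → l++
[4,19] -6+38=32 d=41 * → l++
[5,19] -4+38=34 d=39 * → l++
[6,19] -3+38=35 d=38 * → l++
[7,19] -2+38=36 d=37 * → l++
[8,19] 2+38=40 d=33 * → l++
[9,19] 4+38=42 d=31 * → l++
[10,19] 6+38=44 d=29 * → l++
[11,19] 8+38=46 d=27 * → l++
[12,19] 12+38=50 d=23 * → l++
[13,19] 18+38=56 d=17 * → l++
[14,19] 22+38=60 d=13 * → l++
[15,19] 32+38=70 d=3 * → l++
[16,19] 34+38=72 d=1 * → l++
[17,19] 35+38=73 d=0 * → stop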